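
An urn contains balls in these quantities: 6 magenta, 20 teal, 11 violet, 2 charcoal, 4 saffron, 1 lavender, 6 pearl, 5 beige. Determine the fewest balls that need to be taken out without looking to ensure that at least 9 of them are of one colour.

An adversary could hand out at most 8 balls per colour (6 colours run out sooner): 6 + 8 + 8 + 2 + 4 + 1 + 6 + 5 = 40 balls and still no colour has 9.
Pigeonhole: one more ball lands in a colour already at 8, so 41 draws are enough and 40 are not.

41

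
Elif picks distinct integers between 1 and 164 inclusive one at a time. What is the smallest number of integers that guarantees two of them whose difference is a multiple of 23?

Integers whose pairwise differences are multiples of 23 are exactly those sharing a remainder mod 23. Pigeonhole: the 23 residue classes mod 23 are the pigeonholes.
With 23 integers one could put 1 in each residue class and have no class reach 2.
The 24th integer pushes some class to 2, so 23·1 + 1 = 24.

24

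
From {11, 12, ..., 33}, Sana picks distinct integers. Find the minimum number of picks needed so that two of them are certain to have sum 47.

14

Group the elements by complementary pair {x, 47−x}: {14,33}, {15,32}, {16,31}, …, giving 10 two-element pairs and 3 integers whose partner 47−x falls outside [11,33].
Pigeonhole: treating each of those 13 groups as a pigeonhole, one can pick one integer per group — 13 integers — with no two summing to 47.
The 14th integer lands in an occupied pair, forcing a sum of 47.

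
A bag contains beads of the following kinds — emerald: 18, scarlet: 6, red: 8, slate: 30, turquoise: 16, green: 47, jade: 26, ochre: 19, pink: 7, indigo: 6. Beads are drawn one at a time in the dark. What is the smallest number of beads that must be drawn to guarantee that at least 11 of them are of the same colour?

88

Put each drawn bead into a box by colour. The largest draw with every box below 11 takes min(count, 10) from each colour; colours with fewer than 10 contribute all they have.
Σ min(cᵢ, 10) = 10 + 6 + 8 + 10 + 10 + 10 + 10 + 10 + 7 + 6 = 87.
Draw number 87 + 1 = 88 must push one box to 11.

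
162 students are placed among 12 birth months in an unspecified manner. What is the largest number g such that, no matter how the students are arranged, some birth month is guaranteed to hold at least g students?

14

The 12 birth months are the holes and the 162 students are the pigeons.
If every birth month held at most 13 students, the total would be at most 12 × 13 = 156, which is less than 162.
So some birth month holds at least ⌈162/12⌉ = 14 students.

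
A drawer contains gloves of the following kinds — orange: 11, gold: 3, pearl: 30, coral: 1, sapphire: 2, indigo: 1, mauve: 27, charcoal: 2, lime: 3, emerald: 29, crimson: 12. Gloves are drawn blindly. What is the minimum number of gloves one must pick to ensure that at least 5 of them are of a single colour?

The 11 colours are the holes; the gloves drawn are the pigeons.
To avoid 5 of any one colour, the worst case takes at most 4 of each colour, or every glove of a colour that has fewer than 4.
That gives 4 + 3 + 4 + 1 + 2 + 1 + 4 + 2 + 3 + 4 + 4 = 32 gloves with no colour reaching 5.
The next glove forces some colour to 5, so 32 + 1 = 33.

33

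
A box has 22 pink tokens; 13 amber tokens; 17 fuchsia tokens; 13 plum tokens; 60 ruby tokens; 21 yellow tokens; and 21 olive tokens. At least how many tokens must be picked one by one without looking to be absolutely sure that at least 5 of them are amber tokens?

159

In the worst case for collecting amber tokens, every non-amber token comes out first.
There are 22 + 17 + 13 + 60 + 21 + 21 = 154 non-amber tokens altogether.
After those, each further token must be amber, so 154 + 5 = 159 draws guarantee 5 amber tokens.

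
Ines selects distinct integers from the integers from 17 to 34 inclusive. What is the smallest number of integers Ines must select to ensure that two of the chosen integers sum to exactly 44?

Group the elements by complementary pair {x, 44−x}: {17,27}, {18,26}, {19,25}, …, giving 5 two-element pairs, the single value 22 (it cannot pair with itself since the integers are distinct), and 7 integers whose partner 44−x falls outside [17,34].
Pigeonhole: treating each of those 13 groups as a pigeonhole, one can pick one integer per group — 13 integers — with no two summing to 44.
The 14th integer lands in an occupied pair, forcing a sum of 44.

14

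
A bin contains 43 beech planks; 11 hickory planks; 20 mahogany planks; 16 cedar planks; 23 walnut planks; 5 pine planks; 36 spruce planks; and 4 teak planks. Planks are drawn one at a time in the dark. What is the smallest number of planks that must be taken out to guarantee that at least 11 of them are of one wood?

70

Pigeonhole: the 8 woods are the holes; the planks drawn are the pigeons.
To avoid 11 of any one wood, the worst case takes at most 10 of each wood, or every plank of a wood that has fewer than 10.
That gives 10 + 10 + 10 + 10 + 10 + 5 + 10 + 4 = 69 planks with no wood reaching 11.
The next plank forces some wood to 11, so 69 + 1 = 70.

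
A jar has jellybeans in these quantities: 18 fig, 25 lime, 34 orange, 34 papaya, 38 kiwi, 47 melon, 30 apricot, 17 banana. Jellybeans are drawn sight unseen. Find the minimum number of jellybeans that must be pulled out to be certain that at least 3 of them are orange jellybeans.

In the worst case for collecting orange jellybeans, every non-orange jellybean comes out first.
There are 18 + 25 + 34 + 38 + 47 + 30 + 17 = 209 non-orange jellybeans altogether.
After those, each further jellybean must be orange, so 209 + 3 = 212 draws guarantee 3 orange jellybeans.

212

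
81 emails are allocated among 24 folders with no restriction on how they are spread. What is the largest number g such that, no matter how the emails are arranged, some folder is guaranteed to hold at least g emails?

4

The 24 folders are the holes and the 81 emails are the pigeons.
If every folder held at most 3 emails, the total would be at most 24 × 3 = 72, which is less than 81.
So some folder holds at least ⌈81/24⌉ = 4 emails.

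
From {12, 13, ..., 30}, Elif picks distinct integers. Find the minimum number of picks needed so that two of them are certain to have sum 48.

Group the elements by complementary pair {x, 48−x}: {18,30}, {19,29}, {20,28}, …, giving 6 two-element pairs; the single value 24 (it cannot pair with itself since the integers are distinct); and 6 integers whose partner 48−x falls outside [12,30].
Treating each of those 13 groups as a pigeonhole, one can pick one integer per group — 13 integers — with no two summing to 48.
The 14th integer lands in an occupied pair, forcing a sum of 48.

14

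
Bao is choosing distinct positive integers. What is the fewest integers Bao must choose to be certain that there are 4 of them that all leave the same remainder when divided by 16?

Pigeonhole: the 16 residue classes mod 16 are the pigeonholes.
With 48 integers one could put 3 in each residue class and have no class reach 4.
The 49th integer pushes some class to 4, so 16·3 + 1 = 49.

49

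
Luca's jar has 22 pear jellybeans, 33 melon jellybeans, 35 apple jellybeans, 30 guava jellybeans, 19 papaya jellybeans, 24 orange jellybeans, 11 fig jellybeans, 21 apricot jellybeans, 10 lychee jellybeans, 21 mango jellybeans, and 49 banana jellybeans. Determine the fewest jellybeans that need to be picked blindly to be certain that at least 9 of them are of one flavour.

By pigeonhole, the 11 flavours are the holes; the jellybeans drawn are the pigeons.
To avoid 9 of any one flavour, the worst case takes at most 8 of each flavour.
That gives 8 + 8 + 8 + 8 + 8 + 8 + 8 + 8 + 8 + 8 + 8 = 88 jellybeans with no flavour reaching 9.
The next jellybean forces some flavour to 9, so 88 + 1 = 89.

89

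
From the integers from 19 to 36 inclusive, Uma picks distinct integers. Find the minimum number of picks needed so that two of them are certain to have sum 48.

14

Group the elements by complementary pair {x, 48−x}: {19,29}, {20,28}, {21,27}, …, giving 5 two-element pairs, the single value 24 (it cannot pair with itself since the integers are distinct), and 7 integers whose partner 48−x falls outside [19,36].
By the pigeonhole principle, treating each of those 13 groups as a pigeonhole, one can pick one integer per group — 13 integers — with no two summing to 48.
The 14th integer lands in an occupied pair, forcing a sum of 48.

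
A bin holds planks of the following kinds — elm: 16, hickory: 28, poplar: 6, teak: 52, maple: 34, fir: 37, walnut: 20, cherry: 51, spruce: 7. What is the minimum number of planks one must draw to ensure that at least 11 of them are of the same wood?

By the pigeonhole principle, the 9 woods are the holes; the planks drawn are the pigeons.
To avoid 11 of any one wood, the worst case takes at most 10 of each wood, or every plank of a wood that has fewer than 10.
That gives 10 + 10 + 6 + 10 + 10 + 10 + 10 + 10 + 7 = 83 planks with no wood reaching 11.
The next plank forces some wood to 11, so 83 + 1 = 84.

84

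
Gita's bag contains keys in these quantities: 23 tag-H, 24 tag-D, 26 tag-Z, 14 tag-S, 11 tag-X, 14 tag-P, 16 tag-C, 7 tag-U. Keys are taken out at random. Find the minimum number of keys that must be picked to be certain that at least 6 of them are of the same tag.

An adversary could hand out at most 5 keys per tag: 5 + 5 + 5 + 5 + 5 + 5 + 5 + 5 = 40 keys and still no tag has 6.
By the pigeonhole principle, one more key lands in a tag already at 5, so 41 draws are enough and 40 are not.

41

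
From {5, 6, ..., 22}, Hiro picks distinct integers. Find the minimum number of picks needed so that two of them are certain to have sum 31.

A set avoiding the sum 31 can contain at most one of each pair {x, 31−x}, plus the 4 elements whose complement lies outside the range.
The integers 5, …, 15 (11 of them) are such a set: any two sum to at least 5+6 = 11 and at most 14+15 = 29 < 31.
Any 12th integer completes one of the 7 pairs, so 12 choices force a sum of 31.

12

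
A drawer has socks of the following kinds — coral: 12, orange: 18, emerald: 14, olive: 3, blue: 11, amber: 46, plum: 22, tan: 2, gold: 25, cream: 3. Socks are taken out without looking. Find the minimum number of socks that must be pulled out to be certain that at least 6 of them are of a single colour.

44

Pigeonhole: the 10 colours are the holes; the socks drawn are the pigeons.
To avoid 6 of any one colour, the worst case takes at most 5 of each colour, or every sock of a colour that has fewer than 5.
That gives 5 + 5 + 5 + 3 + 5 + 5 + 5 + 2 + 5 + 3 = 43 socks with no colour reaching 6.
The next sock forces some colour to 6, so 43 + 1 = 44.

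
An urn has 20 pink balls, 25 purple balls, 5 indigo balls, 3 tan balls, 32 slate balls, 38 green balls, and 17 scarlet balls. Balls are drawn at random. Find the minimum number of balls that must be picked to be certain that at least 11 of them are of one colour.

59

An adversary could hand out at most 10 balls per colour (indigo, tan run out sooner): 10 + 10 + 5 + 3 + 10 + 10 + 10 = 58 balls and still no colour has 11.
One more ball lands in a colour already at 10, so 59 draws are enough and 58 are not.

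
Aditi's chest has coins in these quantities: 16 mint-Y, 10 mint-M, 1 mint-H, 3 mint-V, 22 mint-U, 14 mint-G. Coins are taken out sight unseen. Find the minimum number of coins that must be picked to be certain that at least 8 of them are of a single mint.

An adversary could hand out at most 7 coins per mint (mint-H, mint-V run out sooner): 7 + 7 + 1 + 3 + 7 + 7 = 32 coins and still no mint has 8.
One more coin lands in a mint already at 7, so 33 draws are enough and 32 are not.

33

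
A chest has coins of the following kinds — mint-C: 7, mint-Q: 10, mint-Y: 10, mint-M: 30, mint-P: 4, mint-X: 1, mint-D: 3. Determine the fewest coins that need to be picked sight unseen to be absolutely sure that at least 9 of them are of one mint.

40

By pigeonhole, put each drawn coin into a box by mint. The largest draw with every box below 9 takes min(count, 8) from each mint; mints with fewer than 8 contribute all they have.
Σ min(cᵢ, 8) = 7 + 8 + 8 + 8 + 4 + 1 + 3 = 39.
Draw number 39 + 1 = 40 must push one box to 9.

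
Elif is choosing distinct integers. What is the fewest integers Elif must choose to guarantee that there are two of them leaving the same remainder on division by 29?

By the pigeonhole principle, the 29 residue classes mod 29 are the pigeonholes.
With 29 integers one could put 1 in each residue class and have no class reach 2.
The 30th integer pushes some class to 2, so 29·1 + 1 = 30.

30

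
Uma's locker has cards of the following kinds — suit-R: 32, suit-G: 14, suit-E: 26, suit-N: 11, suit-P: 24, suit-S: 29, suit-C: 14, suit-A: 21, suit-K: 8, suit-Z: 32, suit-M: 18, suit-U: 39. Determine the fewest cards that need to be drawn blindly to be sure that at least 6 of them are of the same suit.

61

An adversary could hand out at most 5 cards per suit: 5 + 5 + 5 + 5 + 5 + 5 + 5 + 5 + 5 + 5 + 5 + 5 = 60 cards and still no suit has 6.
By pigeonhole, one more card lands in a suit already at 5, so 61 draws are enough and 60 are not.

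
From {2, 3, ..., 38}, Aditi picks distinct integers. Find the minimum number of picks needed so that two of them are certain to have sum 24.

28

A set avoiding the sum 24 can contain at most one of each pair {x, 24−x}, plus the 17 elements whose complement lies outside the range or equal to its own complement.
The integers 12, …, 38 (27 of them) are such a set: any two sum to at least 12+13 = 25 > 24.
Any 28th integer completes one of the 10 pairs, so 28 choices force a sum of 24.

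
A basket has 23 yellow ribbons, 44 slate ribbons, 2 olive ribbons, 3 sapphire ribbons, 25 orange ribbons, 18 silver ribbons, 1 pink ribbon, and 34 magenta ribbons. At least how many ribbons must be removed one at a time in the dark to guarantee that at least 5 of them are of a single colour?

Put each drawn ribbon into a box by colour. The largest draw with every box below 5 takes min(count, 4) from each colour; colours with fewer than 4 contribute all they have.
Σ min(cᵢ, 4) = 4 + 4 + 2 + 3 + 4 + 4 + 1 + 4 = 26.
Draw number 26 + 1 = 27 must push one box to 5.

27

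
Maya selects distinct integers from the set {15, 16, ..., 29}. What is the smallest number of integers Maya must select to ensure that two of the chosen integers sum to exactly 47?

Group the elements by complementary pair {x, 47−x}: {18,29}, {19,28}, {20,27}, …, giving 6 two-element pairs and 3 integers whose partner 47−x falls outside [15,29].
Treating each of those 9 groups as a pigeonhole, one can pick one integer per group — 9 integers — with no two summing to 47.
The 10th integer lands in an occupied pair, forcing a sum of 47.

10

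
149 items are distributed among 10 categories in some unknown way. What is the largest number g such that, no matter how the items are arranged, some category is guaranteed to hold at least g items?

By pigeonhole, the 10 categories are the holes and the 149 items are the pigeons.
If every category held at most 14 items, the total would be at most 10 × 14 = 140, which is less than 149.
So some category holds at least ⌈149/10⌉ = 15 items.

15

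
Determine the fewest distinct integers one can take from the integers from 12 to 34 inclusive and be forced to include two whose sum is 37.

Group the elements by complementary pair {x, 37−x}: {12,25}, {13,24}, {14,23}, …, giving 7 two-element pairs and 9 integers whose partner 37−x falls outside [12,34].
Pigeonhole: treating each of those 16 groups as a pigeonhole, one can pick one integer per group — 16 integers — with no two summing to 37.
The 17th integer lands in an occupied pair, forcing a sum of 37.

17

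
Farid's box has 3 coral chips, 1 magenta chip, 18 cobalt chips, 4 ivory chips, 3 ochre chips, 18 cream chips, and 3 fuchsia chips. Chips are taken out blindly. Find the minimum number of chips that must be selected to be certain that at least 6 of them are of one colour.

An adversary could hand out at most 5 chips per colour (5 colours run out sooner): 3 + 1 + 5 + 4 + 3 + 5 + 3 = 24 chips and still no colour has 6.
Pigeonhole: one more chip lands in a colour already at 5, so 25 draws are enough and 24 are not.

25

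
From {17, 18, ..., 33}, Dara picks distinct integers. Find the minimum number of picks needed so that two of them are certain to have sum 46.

Group the elements by complementary pair {x, 46−x}: {17,29}, {18,28}, {19,27}, …, giving 6 two-element pairs, the single value 23 (it cannot pair with itself since the integers are distinct), and 4 integers whose partner 46−x falls outside [17,33].
Treating each of those 11 groups as a pigeonhole, one can pick one integer per group — 11 integers — with no two summing to 46.
The 12th integer lands in an occupied pair, forcing a sum of 46.

12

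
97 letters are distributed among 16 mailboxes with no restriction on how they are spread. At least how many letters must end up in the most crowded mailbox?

7

The 16 mailboxes are the holes and the 97 letters are the pigeons.
If every mailbox held at most 6 letters, the total would be at most 16 × 6 = 96, which is less than 97.
So some mailbox holds at least ⌈97/16⌉ = 7 letters.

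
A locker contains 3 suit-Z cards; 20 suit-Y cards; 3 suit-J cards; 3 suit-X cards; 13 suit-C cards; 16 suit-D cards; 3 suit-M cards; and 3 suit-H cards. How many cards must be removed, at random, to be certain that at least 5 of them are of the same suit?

The 8 suits are the holes; the cards drawn are the pigeons.
To avoid 5 of any one suit, the worst case takes at most 4 of each suit, or every card of a suit that has fewer than 4.
That gives 3 + 4 + 3 + 3 + 4 + 4 + 3 + 3 = 27 cards with no suit reaching 5.
The next card forces some suit to 5, so 27 + 1 = 28.

28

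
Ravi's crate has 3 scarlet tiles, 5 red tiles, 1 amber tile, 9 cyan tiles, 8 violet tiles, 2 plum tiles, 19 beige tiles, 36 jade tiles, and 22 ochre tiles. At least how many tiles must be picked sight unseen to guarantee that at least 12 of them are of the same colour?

62

An adversary could hand out at most 11 tiles per colour (6 colours run out sooner): 3 + 5 + 1 + 9 + 8 + 2 + 11 + 11 + 11 = 61 tiles and still no colour has 12.
One more tile lands in a colour already at 11, so 62 draws are enough and 61 are not.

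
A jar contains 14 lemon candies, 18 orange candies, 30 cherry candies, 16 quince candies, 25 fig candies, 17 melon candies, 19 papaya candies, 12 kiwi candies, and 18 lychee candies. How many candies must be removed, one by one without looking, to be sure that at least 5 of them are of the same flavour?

37

Put each drawn candy into a box by flavour. The largest draw with every box below 5 takes min(count, 4) from each flavour.
Σ min(cᵢ, 4) = 4 + 4 + 4 + 4 + 4 + 4 + 4 + 4 + 4 = 36.
Draw number 36 + 1 = 37 must push one box to 5.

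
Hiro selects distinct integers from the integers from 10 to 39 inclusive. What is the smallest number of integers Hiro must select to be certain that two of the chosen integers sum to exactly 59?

21

A set avoiding the sum 59 can contain at most one of each pair {x, 59−x}, plus the 10 elements whose complement lies outside the range.
The integers 10, …, 29 (20 of them) are such a set: any two sum to at least 10+11 = 21 and at most 28+29 = 57 < 59.
Any 21st integer completes one of the 10 pairs, so 21 choices force a sum of 59.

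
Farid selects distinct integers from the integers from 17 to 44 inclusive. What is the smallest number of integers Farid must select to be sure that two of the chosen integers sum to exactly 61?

Group the elements by complementary pair {x, 61−x}: {17,44}, {18,43}, {19,42}, …, giving 14 two-element pairs.
Treating each of those 14 groups as a pigeonhole, one can pick one integer per group — 14 integers — with no two summing to 61.
The 15th integer lands in an occupied pair, forcing a sum of 61.

15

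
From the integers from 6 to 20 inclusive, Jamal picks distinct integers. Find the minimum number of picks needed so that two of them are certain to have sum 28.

10

Group the elements by complementary pair {x, 28−x}: {8,20}, {9,19}, {10,18}, …, giving 6 two-element pairs, the single value 14 (it cannot pair with itself since the integers are distinct), and 2 integers whose partner 28−x falls outside [6,20].
Treating each of those 9 groups as a pigeonhole, one can pick one integer per group — 9 integers — with no two summing to 28.
The 10th integer lands in an occupied pair, forcing a sum of 28.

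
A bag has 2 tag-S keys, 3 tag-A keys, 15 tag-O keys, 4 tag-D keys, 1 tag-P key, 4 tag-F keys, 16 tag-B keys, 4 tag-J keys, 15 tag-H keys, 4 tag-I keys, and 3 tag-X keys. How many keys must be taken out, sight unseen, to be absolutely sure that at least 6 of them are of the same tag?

An adversary could hand out at most 5 keys per tag (8 tags run out sooner): 2 + 3 + 5 + 4 + 1 + 4 + 5 + 4 + 5 + 4 + 3 = 40 keys and still no tag has 6.
By pigeonhole, one more key lands in a tag already at 5, so 41 draws are enough and 40 are not.

41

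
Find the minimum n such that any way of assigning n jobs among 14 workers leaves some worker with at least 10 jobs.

127

With 126 jobs one could put exactly 9 in each of the 14 workers, and no worker would reach 10.
One more job must land in a worker that already has 9, giving it 10.
So 14 × 9 + 1 = 127 jobs are required.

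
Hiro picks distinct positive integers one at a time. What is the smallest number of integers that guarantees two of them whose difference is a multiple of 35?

Integers whose pairwise differences are multiples of 35 are exactly those sharing a remainder mod 35. By pigeonhole, the 35 residue classes mod 35 are the pigeonholes.
With 35 integers one could put 1 in each residue class and have no class reach 2.
The 36th integer pushes some class to 2, so 35·1 + 1 = 36.

36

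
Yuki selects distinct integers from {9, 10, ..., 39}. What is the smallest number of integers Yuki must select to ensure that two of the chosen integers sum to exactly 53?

A set avoiding the sum 53 can contain at most one of each pair {x, 53−x}, plus the 5 elements whose complement lies outside the range.
The integers 9, …, 26 (18 of them) are such a set: any two sum to at least 9+10 = 19 and at most 25+26 = 51 < 53.
Any 19th integer completes one of the 13 pairs, so 19 choices force a sum of 53.

19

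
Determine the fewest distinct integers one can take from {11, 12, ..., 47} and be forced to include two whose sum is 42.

Group the elements by complementary pair {x, 42−x}: {11,31}, {12,30}, {13,29}, …, giving 10 two-element pairs; the single value 21 (it cannot pair with itself since the integers are distinct); and 16 integers whose partner 42−x falls outside [11,47].
Pigeonhole: treating each of those 27 groups as a pigeonhole, one can pick one integer per group — 27 integers — with no two summing to 42.
The 28th integer lands in an occupied pair, forcing a sum of 42.

28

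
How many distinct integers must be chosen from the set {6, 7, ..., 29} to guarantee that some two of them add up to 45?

18

Two chosen integers sum to 45 exactly when both halves of some pair {x, 45−x} with 16 ≤ x ≤ 45−x ≤ 29 are chosen — 7 such pairs.
The remaining 10 elements (those with no distinct partner in range) can never complete a 45-sum, so the worst case takes all of them and one from each pair: 10 + 7 = 17.
Pigeonhole: the 18th integer has to be the second member of some pair, so 17 + 1 = 18.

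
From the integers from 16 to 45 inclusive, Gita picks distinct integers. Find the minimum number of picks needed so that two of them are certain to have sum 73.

Group the elements by complementary pair {x, 73−x}: {28,45}, {29,44}, {30,43}, …, giving 9 two-element pairs and 12 integers whose partner 73−x falls outside [16,45].
Pigeonhole: treating each of those 21 groups as a pigeonhole, one can pick one integer per group — 21 integers — with no two summing to 73.
The 22nd integer lands in an occupied pair, forcing a sum of 73.

22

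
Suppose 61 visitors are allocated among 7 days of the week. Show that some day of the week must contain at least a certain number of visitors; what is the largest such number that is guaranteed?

The 7 days of the week are the holes and the 61 visitors are the pigeons.
If every day of the week held at most 8 visitors, the total would be at most 7 × 8 = 56, which is less than 61.
So some day of the week holds at least ⌈61/7⌉ = 9 visitors.

9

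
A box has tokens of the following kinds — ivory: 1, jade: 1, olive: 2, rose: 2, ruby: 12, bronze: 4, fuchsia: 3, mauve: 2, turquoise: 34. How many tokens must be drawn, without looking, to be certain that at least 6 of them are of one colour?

26

Put each drawn token into a box by colour. The largest draw with every box below 6 takes min(count, 5) from each colour; colours with fewer than 5 contribute all they have.
Σ min(cᵢ, 5) = 1 + 1 + 2 + 2 + 5 + 4 + 3 + 2 + 5 = 25.
Draw number 25 + 1 = 26 must push one box to 6.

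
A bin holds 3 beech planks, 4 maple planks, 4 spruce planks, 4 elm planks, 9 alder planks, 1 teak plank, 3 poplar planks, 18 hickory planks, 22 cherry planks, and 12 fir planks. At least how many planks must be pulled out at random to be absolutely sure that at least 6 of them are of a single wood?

40

By the pigeonhole principle, put each drawn plank into a box by wood. The largest draw with every box below 6 takes min(count, 5) from each wood; woods with fewer than 5 contribute all they have.
Σ min(cᵢ, 5) = 3 + 4 + 4 + 4 + 5 + 1 + 3 + 5 + 5 + 5 = 39.
Draw number 39 + 1 = 40 must push one box to 6.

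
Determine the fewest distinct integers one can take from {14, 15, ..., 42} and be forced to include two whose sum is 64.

20

Group the elements by complementary pair {x, 64−x}: {22,42}, {23,41}, {24,40}, …, giving 10 two-element pairs; the single value 32 (it cannot pair with itself since the integers are distinct); and 8 integers whose partner 64−x falls outside [14,42].
By pigeonhole, treating each of those 19 groups as a pigeonhole, one can pick one integer per group — 19 integers — with no two summing to 64.
The 20th integer lands in an occupied pair, forcing a sum of 64.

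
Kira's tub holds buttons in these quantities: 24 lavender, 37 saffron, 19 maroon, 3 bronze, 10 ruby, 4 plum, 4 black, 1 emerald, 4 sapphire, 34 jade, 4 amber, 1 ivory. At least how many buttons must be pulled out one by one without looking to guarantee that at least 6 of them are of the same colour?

By pigeonhole, put each drawn button into a box by colour. The largest draw with every box below 6 takes min(count, 5) from each colour; colours with fewer than 5 contribute all they have.
Σ min(cᵢ, 5) = 5 + 5 + 5 + 3 + 5 + 4 + 4 + 1 + 4 + 5 + 4 + 1 = 46.
Draw number 46 + 1 = 47 must push one box to 6.

47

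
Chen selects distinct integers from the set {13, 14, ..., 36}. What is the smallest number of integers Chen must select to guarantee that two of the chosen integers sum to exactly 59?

Two chosen integers sum to 59 exactly when both halves of some pair {x, 59−x} with 23 ≤ x ≤ 59−x ≤ 36 are chosen — 7 such pairs.
The remaining 10 elements (those with no distinct partner in range) can never complete a 59-sum, so the worst case takes all of them and one from each pair: 10 + 7 = 17.
Pigeonhole: the 18th integer has to be the second member of some pair, so 17 + 1 = 18.

18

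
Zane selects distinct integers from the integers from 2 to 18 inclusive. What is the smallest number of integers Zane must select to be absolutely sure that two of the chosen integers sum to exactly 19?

10

Group the elements by complementary pair {x, 19−x}: {2,17}, {3,16}, {4,15}, …, giving 8 two-element pairs and 1 integer whose partner 19−x falls outside [2,18].
By the pigeonhole principle, treating each of those 9 groups as a pigeonhole, one can pick one integer per group — 9 integers — with no two summing to 19.
The 10th integer lands in an occupied pair, forcing a sum of 19.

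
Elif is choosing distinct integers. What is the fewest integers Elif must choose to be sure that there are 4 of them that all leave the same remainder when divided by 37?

The 37 residue classes mod 37 are the pigeonholes.
With 111 integers one could put 3 in each residue class and have no class reach 4.
The 112th integer pushes some class to 4, so 37·3 + 1 = 112.

112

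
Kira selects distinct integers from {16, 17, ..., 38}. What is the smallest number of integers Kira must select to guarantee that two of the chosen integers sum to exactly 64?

A set avoiding the sum 64 can contain at most one of each pair {x, 64−x}, plus the 11 elements whose complement lies outside the range or equal to its own complement.
The integers 16, …, 32 (17 of them) are such a set: any two sum to at least 16+17 = 33 and at most 31+32 = 63 < 64.
Any 18th integer completes one of the 6 pairs, so 18 choices force a sum of 64.

18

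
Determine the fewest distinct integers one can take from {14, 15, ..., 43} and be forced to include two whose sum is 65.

Two chosen integers sum to 65 exactly when both halves of some pair {x, 65−x} with 22 ≤ x ≤ 65−x ≤ 43 are chosen — 11 such pairs.
The remaining 8 elements (those with no distinct partner in range) can never complete a 65-sum, so the worst case takes all of them and one from each pair: 8 + 11 = 19.
Pigeonhole: the 20th integer has to be the second member of some pair, so 19 + 1 = 20.

20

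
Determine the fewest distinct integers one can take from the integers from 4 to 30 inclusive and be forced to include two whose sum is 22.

21

Group the elements by complementary pair {x, 22−x}: {4,18}, {5,17}, {6,16}, …, giving 7 two-element pairs, the single value 11 (it cannot pair with itself since the integers are distinct), and 12 integers whose partner 22−x falls outside [4,30].
By pigeonhole, treating each of those 20 groups as a pigeonhole, one can pick one integer per group — 20 integers — with no two summing to 22.
The 21st integer lands in an occupied pair, forcing a sum of 22.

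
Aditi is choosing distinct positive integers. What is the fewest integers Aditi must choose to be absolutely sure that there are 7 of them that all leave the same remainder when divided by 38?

229

By the pigeonhole principle, the 38 residue classes mod 38 are the pigeonholes.
With 228 integers one could put 6 in each residue class and have no class reach 7.
The 229th integer pushes some class to 7, so 38·6 + 1 = 229.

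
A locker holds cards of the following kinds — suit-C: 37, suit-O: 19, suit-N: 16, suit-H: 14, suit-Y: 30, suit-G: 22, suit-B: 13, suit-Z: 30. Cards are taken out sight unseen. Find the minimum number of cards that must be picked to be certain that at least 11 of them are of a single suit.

An adversary could hand out at most 10 cards per suit: 10 + 10 + 10 + 10 + 10 + 10 + 10 + 10 = 80 cards and still no suit has 11.
One more card lands in a suit already at 10, so 81 draws are enough and 80 are not.

81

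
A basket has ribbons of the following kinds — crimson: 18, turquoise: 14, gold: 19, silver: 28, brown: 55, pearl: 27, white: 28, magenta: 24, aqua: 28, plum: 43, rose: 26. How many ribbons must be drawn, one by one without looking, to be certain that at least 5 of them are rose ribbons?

289

In the worst case for collecting rose ribbons, every non-rose ribbon comes out first.
There are 18 + 14 + 19 + 28 + 55 + 27 + 28 + 24 + 28 + 43 = 284 non-rose ribbons altogether.
After those, each further ribbon must be rose, so 284 + 5 = 289 draws guarantee 5 rose ribbons.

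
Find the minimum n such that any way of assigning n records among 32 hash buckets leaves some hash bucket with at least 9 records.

With 256 records one could put exactly 8 in each of the 32 hash buckets, and no hash bucket would reach 9.
One more record must land in a hash bucket that already has 8, giving it 9.
So 32 × 8 + 1 = 257 records are required.

257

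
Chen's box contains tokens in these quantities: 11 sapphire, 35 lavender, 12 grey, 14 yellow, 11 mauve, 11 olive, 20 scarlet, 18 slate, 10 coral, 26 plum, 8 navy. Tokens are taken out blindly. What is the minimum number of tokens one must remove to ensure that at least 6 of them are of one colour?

An adversary could hand out at most 5 tokens per colour: 5 + 5 + 5 + 5 + 5 + 5 + 5 + 5 + 5 + 5 + 5 = 55 tokens and still no colour has 6.
Pigeonhole: one more token lands in a colour already at 5, so 56 draws are enough and 55 are not.

56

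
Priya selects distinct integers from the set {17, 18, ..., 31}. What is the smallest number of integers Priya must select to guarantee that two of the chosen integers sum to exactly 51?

10

Two chosen integers sum to 51 exactly when both halves of some pair {x, 51−x} with 20 ≤ x ≤ 51−x ≤ 31 are chosen — 6 such pairs.
The remaining 3 elements (those with no distinct partner in range) can never complete a 51-sum, so the worst case takes all of them and one from each pair: 3 + 6 = 9.
The 10th integer has to be the second member of some pair, so 9 + 1 = 10.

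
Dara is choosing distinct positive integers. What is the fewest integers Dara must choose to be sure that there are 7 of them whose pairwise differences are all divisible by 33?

Integers whose pairwise differences are multiples of 33 are exactly those sharing a remainder mod 33. The 33 residue classes mod 33 are the pigeonholes.
With 198 integers one could put 6 in each residue class and have no class reach 7.
The 199th integer pushes some class to 7, so 33·6 + 1 = 199.

199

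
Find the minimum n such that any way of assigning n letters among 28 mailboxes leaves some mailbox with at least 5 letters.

With 112 letters one could put exactly 4 in each of the 28 mailboxes, and no mailbox would reach 5.
One more letter must land in a mailbox that already has 4, giving it 5.
So 28 × 4 + 1 = 113 letters are required.

113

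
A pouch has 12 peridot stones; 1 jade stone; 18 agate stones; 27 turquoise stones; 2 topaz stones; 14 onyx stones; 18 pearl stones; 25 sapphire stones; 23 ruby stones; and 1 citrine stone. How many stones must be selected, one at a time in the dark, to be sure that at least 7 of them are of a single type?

47

An adversary could hand out at most 6 stones per type (jade, topaz, citrine run out sooner): 6 + 1 + 6 + 6 + 2 + 6 + 6 + 6 + 6 + 1 = 46 stones and still no type has 7.
By the pigeonhole principle, one more stone lands in a type already at 6, so 47 draws are enough and 46 are not.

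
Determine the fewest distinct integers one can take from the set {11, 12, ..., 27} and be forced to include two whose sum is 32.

Group the elements by complementary pair {x, 32−x}: {11,21}, {12,20}, {13,19}, …, giving 5 two-element pairs, the single value 16 (it cannot pair with itself since the integers are distinct), and 6 integers whose partner 32−x falls outside [11,27].
Treating each of those 12 groups as a pigeonhole, one can pick one integer per group — 12 integers — with no two summing to 32.
The 13th integer lands in an occupied pair, forcing a sum of 32.

13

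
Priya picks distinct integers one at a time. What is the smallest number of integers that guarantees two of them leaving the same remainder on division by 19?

20

The 19 residue classes mod 19 are the pigeonholes.
With 19 integers one could put 1 in each residue class and have no class reach 2.
The 20th integer pushes some class to 2, so 19·1 + 1 = 20.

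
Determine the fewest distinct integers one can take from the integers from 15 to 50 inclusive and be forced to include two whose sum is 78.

Group the elements by complementary pair {x, 78−x}: {28,50}, {29,49}, {30,48}, …, giving 11 two-element pairs, the single value 39 (it cannot pair with itself since the integers are distinct), and 13 integers whose partner 78−x falls outside [15,50].
Pigeonhole: treating each of those 25 groups as a pigeonhole, one can pick one integer per group — 25 integers — with no two summing to 78.
The 26th integer lands in an occupied pair, forcing a sum of 78.

26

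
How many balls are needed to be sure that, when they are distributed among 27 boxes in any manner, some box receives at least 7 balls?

163

With 162 balls one could put exactly 6 in each of the 27 boxes, and no box would reach 7.
By pigeonhole, one more ball must land in a box that already has 6, giving it 7.
So 27 × 6 + 1 = 163 balls are required.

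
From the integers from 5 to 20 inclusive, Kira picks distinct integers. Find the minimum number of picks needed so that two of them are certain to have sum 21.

Two chosen integers sum to 21 exactly when both halves of some pair {x, 21−x} with 5 ≤ x ≤ 21−x ≤ 16 are chosen — 6 such pairs.
The remaining 4 elements (those with no distinct partner in range) can never complete a 21-sum, so the worst case takes all of them and one from each pair: 4 + 6 = 10.
By the pigeonhole principle, the 11th integer has to be the second member of some pair, so 10 + 1 = 11.

11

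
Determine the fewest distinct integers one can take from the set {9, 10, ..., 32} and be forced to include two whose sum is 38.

Group the elements by complementary pair {x, 38−x}: {9,29}, {10,28}, {11,27}, …, giving 10 two-element pairs, the single value 19 (it cannot pair with itself since the integers are distinct), and 3 integers whose partner 38−x falls outside [9,32].
Treating each of those 14 groups as a pigeonhole, one can pick one integer per group — 14 integers — with no two summing to 38.
The 15th integer lands in an occupied pair, forcing a sum of 38.

15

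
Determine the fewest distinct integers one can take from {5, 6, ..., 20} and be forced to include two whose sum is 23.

10

Group the elements by complementary pair {x, 23−x}: {5,18}, {6,17}, {7,16}, …, giving 7 two-element pairs and 2 integers whose partner 23−x falls outside [5,20].
Treating each of those 9 groups as a pigeonhole, one can pick one integer per group — 9 integers — with no two summing to 23.
The 10th integer lands in an occupied pair, forcing a sum of 23.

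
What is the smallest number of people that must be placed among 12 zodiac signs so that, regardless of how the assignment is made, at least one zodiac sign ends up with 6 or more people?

With 60 people one could put exactly 5 in each of the 12 zodiac signs, and no zodiac sign would reach 6.
One more person must land in a zodiac sign that already has 5, giving it 6.
So 12 × 5 + 1 = 61 people are required.

61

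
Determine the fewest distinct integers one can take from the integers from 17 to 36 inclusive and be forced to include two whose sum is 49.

13

Group the elements by complementary pair {x, 49−x}: {17,32}, {18,31}, {19,30}, …, giving 8 two-element pairs and 4 integers whose partner 49−x falls outside [17,36].
Treating each of those 12 groups as a pigeonhole, one can pick one integer per group — 12 integers — with no two summing to 49.
The 13th integer lands in an occupied pair, forcing a sum of 49.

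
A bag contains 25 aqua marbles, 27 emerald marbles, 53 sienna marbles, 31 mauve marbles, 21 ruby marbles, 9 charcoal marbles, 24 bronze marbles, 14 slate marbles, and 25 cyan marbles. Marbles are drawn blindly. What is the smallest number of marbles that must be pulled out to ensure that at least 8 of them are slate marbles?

223

In the worst case for collecting slate marbles, every non-slate marble comes out first.
There are 25 + 27 + 53 + 31 + 21 + 9 + 24 + 25 = 215 non-slate marbles altogether.
After those, each further marble must be slate, so 215 + 8 = 223 draws guarantee 8 slate marbles.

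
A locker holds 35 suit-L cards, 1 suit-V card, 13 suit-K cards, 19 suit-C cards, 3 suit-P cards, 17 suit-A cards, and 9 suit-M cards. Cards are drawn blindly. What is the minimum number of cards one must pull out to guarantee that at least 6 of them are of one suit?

30

An adversary could hand out at most 5 cards per suit (suit-V, suit-P run out sooner): 5 + 1 + 5 + 5 + 3 + 5 + 5 = 29 cards and still no suit has 6.
Pigeonhole: one more card lands in a suit already at 5, so 30 draws are enough and 29 are not.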